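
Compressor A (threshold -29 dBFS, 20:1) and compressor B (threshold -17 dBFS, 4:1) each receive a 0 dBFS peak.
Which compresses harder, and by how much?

A, by 14.8 dB

A: GR = 29 − 29/20 = 27.55 dB.
B: GR = 17 − 17/4 = 12.75 dB.
A applies 14.8 dB more gain reduction.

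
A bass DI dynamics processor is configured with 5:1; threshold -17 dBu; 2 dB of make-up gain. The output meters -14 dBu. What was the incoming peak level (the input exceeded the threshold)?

-12 dBu

Remove make-up: -14 − 2 = -16 dBu.
The compressed level sits -16 − (-17) = 1 dB over threshold.
Before 5:1 compression the overshoot was 1 × 5 = 5 dB, so input = -17 + 5 = -12 dBu.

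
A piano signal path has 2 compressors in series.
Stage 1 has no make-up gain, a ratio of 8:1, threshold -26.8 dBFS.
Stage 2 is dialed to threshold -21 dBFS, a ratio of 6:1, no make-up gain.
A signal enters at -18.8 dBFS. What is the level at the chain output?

Stage 1: overshoot 8 dB → 8/8 = 1 dB → -25.8 dBFS.
Stage 2: -25.8 dBFS is at or below the -21 dBFS threshold — no compression; output -25.8 dBFS.

-25.8 dBFS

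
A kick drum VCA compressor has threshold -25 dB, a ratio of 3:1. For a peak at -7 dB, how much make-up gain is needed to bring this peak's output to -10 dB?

The peak compresses to -25 + 18/3 = -19 dB.
To reach -10 dB requires -10 − (-19) = 9 dB of make-up.

9 dB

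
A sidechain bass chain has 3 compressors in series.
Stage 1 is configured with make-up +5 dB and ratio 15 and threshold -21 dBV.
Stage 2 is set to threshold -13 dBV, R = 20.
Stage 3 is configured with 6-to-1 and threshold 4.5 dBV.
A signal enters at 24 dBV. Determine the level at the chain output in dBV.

-13 dBV

Stage 1: 24 dBV is 45 dB over -21 dBV; at 15:1 that becomes 3 dB over, giving -18 dBV; +5 dB make-up → -13 dBV.
Stage 2: -13 dBV ≤ -13 dBV, so stage 2 doesn't engage; output -13 dBV.
Stage 3: -13 dBV ≤ 4.5 dBV, so stage 3 doesn't engage; output -13 dBV.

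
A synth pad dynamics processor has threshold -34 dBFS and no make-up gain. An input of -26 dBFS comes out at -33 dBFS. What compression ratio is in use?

8:1

Input overshoot = -26 − (-34) = 8 dB; output overshoot = -33 − (-34) = 1 dB.
Ratio = 8 / 1 = 8.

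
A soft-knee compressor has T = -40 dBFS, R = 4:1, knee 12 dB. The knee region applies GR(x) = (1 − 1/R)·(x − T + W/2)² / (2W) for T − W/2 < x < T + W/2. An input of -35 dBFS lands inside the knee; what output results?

-38.78125 dBFS

x − T + W/2 = -35 − (-40) + 6 = 11.
GR = (1 − 1/4) × 11² / 24 = 0.75 × 121 / 24 = 3.78125 dB.
Output = -35 − 3.78125 = -38.78125 dBFS.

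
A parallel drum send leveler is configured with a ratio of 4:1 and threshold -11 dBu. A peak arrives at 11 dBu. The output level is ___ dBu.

-5.5 dBu

The input is 22 dB above the -11 dBu threshold.
The 22 dB excess becomes 5.5 dB after 4:1 reduction.
Output = -11 + 5.5 = -5.5 dBu.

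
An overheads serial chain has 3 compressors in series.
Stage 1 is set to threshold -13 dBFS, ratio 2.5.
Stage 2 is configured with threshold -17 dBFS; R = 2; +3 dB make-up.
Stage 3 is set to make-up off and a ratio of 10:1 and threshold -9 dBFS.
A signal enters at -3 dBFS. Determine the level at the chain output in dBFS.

Stage 1: overshoot 10 dB → 10/2.5 = 4 dB → -9 dBFS.
Stage 2: 8 dB above -17 dBFS, reduced 2:1 to 4 dB above → -13 dBFS; +3 dB make-up → -10 dBFS.
Stage 3: -10 dBFS ≤ -9 dBFS, so stage 3 doesn't engage; output -10 dBFS.

-10 dBFS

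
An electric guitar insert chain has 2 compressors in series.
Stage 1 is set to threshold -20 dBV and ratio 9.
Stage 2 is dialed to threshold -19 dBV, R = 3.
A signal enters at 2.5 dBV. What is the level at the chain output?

-18.5 dBV

Stage 1: overshoot 22.5 dB → 22.5/9 = 2.5 dB → -17.5 dBV.
Stage 2: 1.5 dB above -19 dBV, reduced 3:1 to 0.5 dB above → -18.5 dBV.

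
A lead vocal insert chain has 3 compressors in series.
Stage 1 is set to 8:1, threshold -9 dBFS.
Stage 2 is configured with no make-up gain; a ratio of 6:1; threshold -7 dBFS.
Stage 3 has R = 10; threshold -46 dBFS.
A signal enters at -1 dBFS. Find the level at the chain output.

-42.2 dBFS

Stage 1: -1 dBFS is 8 dB over -9 dBFS; at 8:1 that becomes 1 dB over, giving -8 dBFS.
Stage 2: -8 dBFS is at or below the -7 dBFS threshold — no compression; output -8 dBFS.
Stage 3: 38 dB above -46 dBFS, reduced 10:1 to 3.8 dB above → -42.2 dBFS.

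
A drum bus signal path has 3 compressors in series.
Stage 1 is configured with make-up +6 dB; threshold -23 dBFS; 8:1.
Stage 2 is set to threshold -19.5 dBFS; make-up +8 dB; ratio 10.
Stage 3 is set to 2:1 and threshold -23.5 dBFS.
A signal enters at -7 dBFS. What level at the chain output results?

-17.275 dBFS

Stage 1: -7 dBFS is 16 dB over -23 dBFS; at 8:1 that becomes 2 dB over, giving -21 dBFS; +6 dB make-up → -15 dBFS.
Stage 2: 4.5 dB above -19.5 dBFS, reduced 10:1 to 0.45 dB above → -19.05 dBFS; +8 dB make-up → -11.05 dBFS.
Stage 3: -11.05 dBFS is 12.45 dB over -23.5 dBFS; at 2:1 that becomes 6.225 dB over, giving -17.275 dBFS.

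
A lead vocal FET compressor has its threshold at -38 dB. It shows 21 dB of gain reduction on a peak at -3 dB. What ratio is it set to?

2.5:1

Input overshoot = -3 − (-38) = 35 dB.
Output overshoot = 35 − 21 = 14 dB.
Ratio = input overshoot / output overshoot = 35 / 14 = 2.5.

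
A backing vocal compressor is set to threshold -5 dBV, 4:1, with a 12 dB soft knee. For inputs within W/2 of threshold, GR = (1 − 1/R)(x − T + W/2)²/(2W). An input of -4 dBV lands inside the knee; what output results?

-5.53125 dBV

x − T + W/2 = -4 − (-5) + 6 = 7.
GR = (1 − 1/4) × 7² / 24 = 0.75 × 49 / 24 = 1.53125 dB.
Output = -4 − 1.53125 = -5.53125 dBV.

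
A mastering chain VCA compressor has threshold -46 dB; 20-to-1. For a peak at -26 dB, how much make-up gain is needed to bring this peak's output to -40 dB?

5 dB

Without make-up, output = threshold + overshoot/20 = -46 + 1 = -45 dB.
Gap to target: 5 dB.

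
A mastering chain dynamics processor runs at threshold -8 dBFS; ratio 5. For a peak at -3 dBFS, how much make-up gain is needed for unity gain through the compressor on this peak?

Overshoot 5 dB → 5/5 = 1 dB after compression, so the compressed level is -8 + 1 = -7 dBFS.
Make-up = target − compressed = -3 − (-7) = 4 dB.

4 dB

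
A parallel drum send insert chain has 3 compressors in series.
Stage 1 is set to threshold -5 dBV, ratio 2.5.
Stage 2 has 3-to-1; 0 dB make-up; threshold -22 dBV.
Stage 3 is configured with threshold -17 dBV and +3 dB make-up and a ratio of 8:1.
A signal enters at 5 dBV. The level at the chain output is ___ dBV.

-13.75 dBV

Stage 1: 10 dB above -5 dBV, reduced 2.5:1 to 4 dB above → -1 dBV.
Stage 2: 21 dB above -22 dBV, reduced 3:1 to 7 dB above → -15 dBV.
Stage 3: -15 dBV is 2 dB over -17 dBV; at 8:1 that becomes 0.25 dB over, giving -16.75 dBV; +3 dB make-up → -13.75 dBV.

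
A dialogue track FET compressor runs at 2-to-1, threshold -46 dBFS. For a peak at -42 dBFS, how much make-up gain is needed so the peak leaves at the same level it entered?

2 dB

Overshoot 4 dB → 4/2 = 2 dB after compression, so the compressed level is -46 + 2 = -44 dBFS.
Make-up = target − compressed = -42 − (-44) = 2 dB.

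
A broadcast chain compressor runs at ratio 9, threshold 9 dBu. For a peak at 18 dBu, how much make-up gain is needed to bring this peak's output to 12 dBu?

2 dB

The peak compresses to 9 + 9/9 = 10 dBu.
To reach 12 dBu requires 12 − 10 = 2 dB of make-up.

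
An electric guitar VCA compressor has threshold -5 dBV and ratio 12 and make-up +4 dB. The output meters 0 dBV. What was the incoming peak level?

Remove make-up: 0 − 4 = -4 dBV.
The compressed level sits -4 − (-5) = 1 dB over threshold.
Input overshoot = R × output overshoot = 12 dB → input = -5 + 12 = 7 dBV.

7 dBV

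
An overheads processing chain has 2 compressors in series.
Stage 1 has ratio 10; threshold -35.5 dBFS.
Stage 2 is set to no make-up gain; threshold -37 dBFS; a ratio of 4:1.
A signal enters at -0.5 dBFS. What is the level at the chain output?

Stage 1: overshoot 35 dB → 35/10 = 3.5 dB → -32 dBFS.
Stage 2: -32 dBFS is 5 dB over -37 dBFS; at 4:1 that becomes 1.25 dB over, giving -35.75 dBFS.

-35.75 dBFS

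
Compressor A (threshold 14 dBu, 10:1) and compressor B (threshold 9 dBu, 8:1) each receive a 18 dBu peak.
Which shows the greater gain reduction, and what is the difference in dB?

A: overshoot 4 dB → output overshoot 0.4 dB → GR 3.6 dB.
B: overshoot 9 dB → output overshoot 1.125 dB → GR 7.875 dB.
B applies 4.275 dB more gain reduction.

B, by 4.275 dB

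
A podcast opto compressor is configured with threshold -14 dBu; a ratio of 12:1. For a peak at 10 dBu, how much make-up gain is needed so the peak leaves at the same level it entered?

The peak compresses to -14 + 24/12 = -12 dBu.
To reach 10 dBu requires 10 − (-12) = 22 dB of make-up.

22 dB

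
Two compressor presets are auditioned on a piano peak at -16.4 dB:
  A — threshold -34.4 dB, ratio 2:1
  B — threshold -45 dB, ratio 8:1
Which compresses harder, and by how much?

A: 18 dB over, compressed to 9 dB over, so 9 dB of GR.
B: 28.6 dB over, compressed to 3.575 dB over, so 25.025 dB of GR.
B applies 16.025 dB more gain reduction.

B, by 16.025 dB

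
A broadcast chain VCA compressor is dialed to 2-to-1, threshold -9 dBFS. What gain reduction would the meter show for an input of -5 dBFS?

2 dB

Overshoot = -5 − (-9) = 4 dB.
After 2:1 compression the overshoot becomes 4/2 = 2 dB.
Gain reduction = 4 − 2 = 2 dB.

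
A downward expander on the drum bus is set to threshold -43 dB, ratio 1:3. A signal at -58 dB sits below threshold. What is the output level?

Below threshold, a 1:3 expander applies gain = (3−1)×(T − x) of attenuation.
(3−1) × 15 = 30 dB, so output = -58 − 30 = -88 dB.

-88 dB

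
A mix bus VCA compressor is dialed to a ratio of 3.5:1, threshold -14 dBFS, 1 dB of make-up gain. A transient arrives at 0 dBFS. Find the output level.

0 dBFS sits 14 dB over threshold.
The 14 dB excess becomes 4 dB after 3.5:1 reduction.
So the level is -14 + 4 = -10 dBFS; make-up adds 1 dB, giving -9 dBFS.

-9 dBFS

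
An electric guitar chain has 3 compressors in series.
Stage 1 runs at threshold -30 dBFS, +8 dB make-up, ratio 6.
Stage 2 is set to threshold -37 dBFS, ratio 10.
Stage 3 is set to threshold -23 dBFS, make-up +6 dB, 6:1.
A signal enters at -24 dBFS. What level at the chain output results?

Stage 1: -24 dBFS is 6 dB over -30 dBFS; at 6:1 that becomes 1 dB over, giving -29 dBFS; +8 dB make-up → -21 dBFS.
Stage 2: overshoot 16 dB → 16/10 = 1.6 dB → -35.4 dBFS.
Stage 3: below threshold (-35.4 ≤ -23); passes unchanged; make-up brings it to -29.4 dBFS.

-29.4 dBFS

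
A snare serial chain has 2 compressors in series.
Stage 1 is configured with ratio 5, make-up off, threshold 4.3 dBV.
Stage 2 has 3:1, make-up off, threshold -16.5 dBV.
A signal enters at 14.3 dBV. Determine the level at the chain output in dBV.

-8.9 dBV

Stage 1: 10 dB above 4.3 dBV, reduced 5:1 to 2 dB above → 6.3 dBV.
Stage 2: 22.8 dB above -16.5 dBV, reduced 3:1 to 7.6 dB above → -8.9 dBV.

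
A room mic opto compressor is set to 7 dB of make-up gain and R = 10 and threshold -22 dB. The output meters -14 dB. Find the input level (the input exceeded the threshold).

Remove make-up: -14 − 7 = -21 dB.
That's 1 dB above the -22 dB threshold.
Input overshoot = R × output overshoot = 10 dB → input = -22 + 10 = -12 dB.

-12 dB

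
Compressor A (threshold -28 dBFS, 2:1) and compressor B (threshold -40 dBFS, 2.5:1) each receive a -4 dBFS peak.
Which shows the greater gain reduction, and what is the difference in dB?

B, by 9.6 dB

A: 24 dB over, compressed to 12 dB over, so 12 dB of GR.
B: 36 dB over, compressed to 14.4 dB over, so 21.6 dB of GR.
Difference: 9.6 dB in favour of B.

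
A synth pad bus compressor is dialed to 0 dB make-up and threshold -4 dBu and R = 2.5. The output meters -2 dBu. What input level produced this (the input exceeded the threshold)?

1 dBu

That's 2 dB above the -4 dBu threshold.
Input overshoot = R × output overshoot = 5 dB → input = -4 + 5 = 1 dBu.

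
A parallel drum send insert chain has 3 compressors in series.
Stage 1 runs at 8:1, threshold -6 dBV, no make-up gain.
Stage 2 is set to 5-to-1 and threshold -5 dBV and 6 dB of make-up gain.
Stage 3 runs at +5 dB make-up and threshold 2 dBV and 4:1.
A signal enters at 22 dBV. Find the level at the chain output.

Stage 1: 28 dB above -6 dBV, reduced 8:1 to 3.5 dB above → -2.5 dBV.
Stage 2: overshoot 2.5 dB → 2.5/5 = 0.5 dB → -4.5 dBV; +6 dB make-up → 1.5 dBV.
Stage 3: 1.5 dBV ≤ 2 dBV, so stage 3 doesn't engage; make-up brings it to 6.5 dBV.

6.5 dBV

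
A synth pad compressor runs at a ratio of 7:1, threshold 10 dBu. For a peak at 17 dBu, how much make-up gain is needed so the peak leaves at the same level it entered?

6 dB

The peak compresses to 10 + 7/7 = 11 dBu.
To reach 17 dBu requires 17 − 11 = 6 dB of make-up.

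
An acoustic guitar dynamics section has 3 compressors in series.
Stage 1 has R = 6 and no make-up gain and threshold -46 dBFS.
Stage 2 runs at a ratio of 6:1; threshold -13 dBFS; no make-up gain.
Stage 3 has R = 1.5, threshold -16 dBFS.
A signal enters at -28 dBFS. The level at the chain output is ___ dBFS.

-43 dBFS

Stage 1: 18 dB above -46 dBFS, reduced 6:1 to 3 dB above → -43 dBFS.
Stage 2: -43 dBFS is at or below the -13 dBFS threshold — no compression; output -43 dBFS.
Stage 3: -43 dBFS is at or below the -16 dBFS threshold — no compression; output -43 dBFS.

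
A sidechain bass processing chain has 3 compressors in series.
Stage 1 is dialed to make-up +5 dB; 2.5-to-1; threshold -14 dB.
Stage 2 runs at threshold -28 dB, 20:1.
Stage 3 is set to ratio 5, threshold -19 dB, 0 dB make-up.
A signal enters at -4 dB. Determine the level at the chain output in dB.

Stage 1: overshoot 10 dB → 10/2.5 = 4 dB → -10 dB; +5 dB make-up → -5 dB.
Stage 2: overshoot 23 dB → 23/20 = 1.15 dB → -26.85 dB.
Stage 3: below threshold (-26.85 ≤ -19); passes unchanged; output -26.85 dB.

-26.85 dB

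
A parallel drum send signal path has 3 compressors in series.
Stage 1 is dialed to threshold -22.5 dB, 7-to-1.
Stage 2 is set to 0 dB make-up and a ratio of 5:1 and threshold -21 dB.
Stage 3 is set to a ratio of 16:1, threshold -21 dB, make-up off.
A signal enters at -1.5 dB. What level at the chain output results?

-20.98125 dB

Stage 1: 21 dB above -22.5 dB, reduced 7:1 to 3 dB above → -19.5 dB.
Stage 2: 1.5 dB above -21 dB, reduced 5:1 to 0.3 dB above → -20.7 dB.
Stage 3: -20.7 dB is 0.3 dB over -21 dB; at 16:1 that becomes 0.01875 dB over, giving -20.98125 dB.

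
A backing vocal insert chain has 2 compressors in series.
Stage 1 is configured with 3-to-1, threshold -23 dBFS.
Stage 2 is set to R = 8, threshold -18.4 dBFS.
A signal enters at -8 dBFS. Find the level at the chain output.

-18.35 dBFS

Stage 1: 15 dB above -23 dBFS, reduced 3:1 to 5 dB above → -18 dBFS.
Stage 2: overshoot 0.4 dB → 0.4/8 = 0.05 dB → -18.35 dBFS.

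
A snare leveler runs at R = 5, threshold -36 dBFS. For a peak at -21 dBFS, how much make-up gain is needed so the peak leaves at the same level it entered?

12 dB

Without make-up, output = threshold + overshoot/5 = -36 + 3 = -33 dBFS.
Gap to target: 12 dB.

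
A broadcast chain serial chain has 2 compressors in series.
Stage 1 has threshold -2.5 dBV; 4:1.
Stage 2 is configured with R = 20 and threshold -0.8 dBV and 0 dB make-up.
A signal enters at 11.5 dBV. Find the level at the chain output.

Stage 1: 14 dB above -2.5 dBV, reduced 4:1 to 3.5 dB above → 1 dBV.
Stage 2: 1 dBV is 1.8 dB over -0.8 dBV; at 20:1 that becomes 0.09 dB over, giving -0.71 dBV.

-0.71 dBV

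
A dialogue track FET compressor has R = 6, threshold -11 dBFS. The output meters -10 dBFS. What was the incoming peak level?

Post-compression overshoot = -10 − (-11) = 1 dB.
Before 6:1 compression the overshoot was 1 × 6 = 6 dB, so input = -11 + 6 = -5 dBFS.

-5 dBFS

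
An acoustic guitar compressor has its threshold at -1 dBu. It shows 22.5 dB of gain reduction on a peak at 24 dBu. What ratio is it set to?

10:1

Input overshoot = 24 − (-1) = 25 dB.
Output overshoot = 25 − 22.5 = 2.5 dB.
Ratio = input overshoot / output overshoot = 25 / 2.5 = 10.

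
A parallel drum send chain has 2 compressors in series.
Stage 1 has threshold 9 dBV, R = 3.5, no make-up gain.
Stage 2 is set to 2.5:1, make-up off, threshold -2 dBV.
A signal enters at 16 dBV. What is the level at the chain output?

Stage 1: 16 dBV is 7 dB over 9 dBV; at 3.5:1 that becomes 2 dB over, giving 11 dBV.
Stage 2: 13 dB above -2 dBV, reduced 2.5:1 to 5.2 dB above → 3.2 dBV.

3.2 dBV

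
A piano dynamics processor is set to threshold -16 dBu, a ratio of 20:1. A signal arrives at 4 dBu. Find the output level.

Overshoot: 4 − (-16) = 20 dB.
20:1 compression reduces that to 20/20 = 1 dB over.
Output = -16 + 1 = -15 dBu.

-15 dBu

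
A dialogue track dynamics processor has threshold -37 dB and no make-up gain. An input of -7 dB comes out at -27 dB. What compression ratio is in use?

Input overshoot = -7 − (-37) = 30 dB; output overshoot = -27 − (-37) = 10 dB.
Ratio = 30 / 10 = 3.

3:1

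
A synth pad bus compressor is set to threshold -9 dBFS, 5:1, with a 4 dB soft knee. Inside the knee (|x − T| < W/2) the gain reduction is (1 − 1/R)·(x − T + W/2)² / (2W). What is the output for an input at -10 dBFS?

x − T + W/2 = -10 − (-9) + 2 = 1.
GR = (1 − 1/5) × 1² / 8 = 0.8 × 1 / 8 = 0.1 dB.
Output = -10 − 0.1 = -10.1 dBFS.

-10.1 dBFS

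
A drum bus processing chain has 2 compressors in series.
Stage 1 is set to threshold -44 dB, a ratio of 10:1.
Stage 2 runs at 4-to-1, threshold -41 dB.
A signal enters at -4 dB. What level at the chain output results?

Stage 1: 40 dB above -44 dB, reduced 10:1 to 4 dB above → -40 dB.
Stage 2: overshoot 1 dB → 1/4 = 0.25 dB → -40.75 dB.

-40.75 dB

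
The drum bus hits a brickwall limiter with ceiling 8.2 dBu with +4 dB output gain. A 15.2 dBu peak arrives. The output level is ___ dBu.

The limiter clamps the peak to its 8.2 dBu ceiling.
Output gain then adds 4 dB: 8.2 + 4 = 12.2 dBu.

12.2 dBu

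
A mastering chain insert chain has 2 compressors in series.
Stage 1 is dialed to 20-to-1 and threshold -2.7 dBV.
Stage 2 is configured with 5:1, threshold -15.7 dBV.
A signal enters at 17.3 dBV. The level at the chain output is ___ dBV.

Stage 1: overshoot 20 dB → 20/20 = 1 dB → -1.7 dBV.
Stage 2: 14 dB above -15.7 dBV, reduced 5:1 to 2.8 dB above → -12.9 dBV.

-12.9 dBV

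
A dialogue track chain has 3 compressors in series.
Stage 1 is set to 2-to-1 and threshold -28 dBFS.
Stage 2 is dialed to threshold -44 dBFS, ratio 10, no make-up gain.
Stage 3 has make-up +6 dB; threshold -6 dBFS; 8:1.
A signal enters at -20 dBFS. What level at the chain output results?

-36 dBFS

Stage 1: 8 dB above -28 dBFS, reduced 2:1 to 4 dB above → -24 dBFS.
Stage 2: 20 dB above -44 dBFS, reduced 10:1 to 2 dB above → -42 dBFS.
Stage 3: -42 dBFS is at or below the -6 dBFS threshold — no compression; make-up brings it to -36 dBFS.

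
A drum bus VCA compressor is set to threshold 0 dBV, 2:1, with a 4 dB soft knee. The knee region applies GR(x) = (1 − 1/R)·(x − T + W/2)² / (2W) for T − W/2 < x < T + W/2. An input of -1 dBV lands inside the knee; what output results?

-1.0625 dBV

x − T + W/2 = -1 − 0 + 2 = 1.
GR = (1 − 1/2) × 1² / 8 = 0.5 × 1 / 8 = 0.0625 dB.
Output = -1 − 0.0625 = -1.0625 dBV.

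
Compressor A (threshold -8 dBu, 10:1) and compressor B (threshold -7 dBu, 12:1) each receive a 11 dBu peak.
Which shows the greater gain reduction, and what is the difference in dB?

A, by 0.6 dB

A: 19 dB over, compressed to 1.9 dB over, so 17.1 dB of GR.
B: 18 dB over, compressed to 1.5 dB over, so 16.5 dB of GR.
A applies 0.6 dB more gain reduction.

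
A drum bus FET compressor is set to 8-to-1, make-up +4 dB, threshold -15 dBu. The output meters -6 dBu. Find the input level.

Remove make-up: -6 − 4 = -10 dBu.
The compressed level sits -10 − (-15) = 5 dB over threshold.
Before 8:1 compression the overshoot was 5 × 8 = 40 dB, so input = -15 + 40 = 25 dBu.

25 dBu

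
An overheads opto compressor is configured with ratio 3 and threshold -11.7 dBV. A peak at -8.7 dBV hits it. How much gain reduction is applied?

2 dB

The signal is 3 dB above threshold.
After 3:1 compression the overshoot becomes 3/3 = 1 dB.
So the signal is attenuated by 3 − 1 = 2 dB.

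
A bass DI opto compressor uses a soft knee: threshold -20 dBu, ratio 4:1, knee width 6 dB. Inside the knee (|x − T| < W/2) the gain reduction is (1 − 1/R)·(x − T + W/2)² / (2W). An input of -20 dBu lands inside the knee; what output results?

x − T + W/2 = -20 − (-20) + 3 = 3.
GR = (1 − 1/4) × 3² / 12 = 0.75 × 9 / 12 = 0.5625 dB.
Output = -20 − 0.5625 = -20.5625 dBu.

-20.5625 dBu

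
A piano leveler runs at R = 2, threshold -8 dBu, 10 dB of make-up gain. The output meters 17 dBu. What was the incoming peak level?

Remove make-up: 17 − 10 = 7 dBu.
Post-compression overshoot = 7 − (-8) = 15 dB.
Input overshoot = R × output overshoot = 30 dB → input = -8 + 30 = 22 dBu.

22 dBu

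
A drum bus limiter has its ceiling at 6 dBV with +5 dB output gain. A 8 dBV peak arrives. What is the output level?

11 dBV

At ∞:1, everything above 6 dBV is held at the ceiling.
Output gain then adds 5 dB: 6 + 5 = 11 dBV.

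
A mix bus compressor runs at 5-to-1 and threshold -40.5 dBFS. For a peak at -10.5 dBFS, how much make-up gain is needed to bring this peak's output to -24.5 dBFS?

10 dB

Without make-up, output = threshold + overshoot/5 = -40.5 + 6 = -34.5 dBFS.
Gap to target: 10 dB.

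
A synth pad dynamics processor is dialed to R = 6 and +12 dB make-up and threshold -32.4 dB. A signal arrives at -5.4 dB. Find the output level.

-5.4 dB sits 27 dB over threshold.
6:1 compression reduces that to 27/6 = 4.5 dB over.
So the level is -32.4 + 4.5 = -27.9 dB; make-up adds 12 dB, giving -15.9 dB.

-15.9 dB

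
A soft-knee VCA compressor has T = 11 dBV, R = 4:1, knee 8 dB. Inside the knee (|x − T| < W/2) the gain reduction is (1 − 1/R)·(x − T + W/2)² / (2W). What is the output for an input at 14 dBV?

11.703125 dBV

x − T + W/2 = 14 − 11 + 4 = 7.
GR = (1 − 1/4) × 7² / 16 = 0.75 × 49 / 16 = 2.296875 dB.
Output = 14 − 2.296875 = 11.703125 dBV.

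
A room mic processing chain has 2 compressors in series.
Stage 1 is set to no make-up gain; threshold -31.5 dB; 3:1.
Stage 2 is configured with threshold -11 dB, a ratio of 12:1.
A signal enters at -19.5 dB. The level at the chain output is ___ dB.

Stage 1: -19.5 dB is 12 dB over -31.5 dB; at 3:1 that becomes 4 dB over, giving -27.5 dB.
Stage 2: -27.5 dB is at or below the -11 dB threshold — no compression; output -27.5 dB.

-27.5 dB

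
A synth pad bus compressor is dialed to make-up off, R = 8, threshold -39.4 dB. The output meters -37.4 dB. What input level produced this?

Post-compression overshoot = -37.4 − (-39.4) = 2 dB.
Input overshoot = R × output overshoot = 16 dB → input = -39.4 + 16 = -23.4 dB.

-23.4 dB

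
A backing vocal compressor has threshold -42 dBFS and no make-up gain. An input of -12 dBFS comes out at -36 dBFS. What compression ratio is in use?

Input overshoot = -12 − (-42) = 30 dB; output overshoot = -36 − (-42) = 6 dB.
Ratio = 30 / 6 = 5.

5:1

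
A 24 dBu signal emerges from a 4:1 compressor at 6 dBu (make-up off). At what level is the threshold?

Gain reduction = 24 − 6 = 18 dB; output overshoot = GR / (R − 1) = 18 / 3 = 6 dB.
Threshold = output − output overshoot = 6 − 6 = 0 dBu.

0 dBu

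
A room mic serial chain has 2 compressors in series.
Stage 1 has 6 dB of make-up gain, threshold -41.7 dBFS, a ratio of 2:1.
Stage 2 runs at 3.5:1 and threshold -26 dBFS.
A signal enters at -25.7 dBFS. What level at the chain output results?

-27.7 dBFS

Stage 1: overshoot 16 dB → 16/2 = 8 dB → -33.7 dBFS; +6 dB make-up → -27.7 dBFS.
Stage 2: below threshold (-27.7 ≤ -26); passes unchanged; output -27.7 dBFS.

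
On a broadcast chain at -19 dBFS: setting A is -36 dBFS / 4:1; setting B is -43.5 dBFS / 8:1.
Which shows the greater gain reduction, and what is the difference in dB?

B, by 8.6875 dB

A: overshoot 17 dB → output overshoot 4.25 dB → GR 12.75 dB.
B: overshoot 24.5 dB → output overshoot 3.0625 dB → GR 21.4375 dB.
B reduces 8.6875 dB more.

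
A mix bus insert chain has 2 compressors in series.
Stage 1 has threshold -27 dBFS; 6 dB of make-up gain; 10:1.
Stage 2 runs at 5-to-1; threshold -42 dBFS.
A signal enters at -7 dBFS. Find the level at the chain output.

Stage 1: overshoot 20 dB → 20/10 = 2 dB → -25 dBFS; +6 dB make-up → -19 dBFS.
Stage 2: overshoot 23 dB → 23/5 = 4.6 dB → -37.4 dBFS.

-37.4 dBFS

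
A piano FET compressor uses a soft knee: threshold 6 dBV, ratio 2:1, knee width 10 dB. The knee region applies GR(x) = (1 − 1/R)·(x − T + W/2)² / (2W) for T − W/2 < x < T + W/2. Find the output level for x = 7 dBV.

x − T + W/2 = 7 − 6 + 5 = 6.
GR = (1 − 1/2) × 6² / 20 = 0.5 × 36 / 20 = 0.9 dB.
Output = 7 − 0.9 = 6.1 dBV.

6.1 dBV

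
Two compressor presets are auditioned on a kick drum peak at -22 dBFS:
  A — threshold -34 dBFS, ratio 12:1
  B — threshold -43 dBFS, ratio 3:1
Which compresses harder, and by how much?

B, by 3 dB

A: GR = 12 − 12/12 = 11 dB.
B: GR = 21 − 21/3 = 14 dB.
B reduces 3 dB more.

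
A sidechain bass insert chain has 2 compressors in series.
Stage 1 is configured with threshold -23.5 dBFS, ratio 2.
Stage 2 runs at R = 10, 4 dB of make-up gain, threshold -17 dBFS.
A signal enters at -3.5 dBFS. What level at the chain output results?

-12.65 dBFS

Stage 1: -3.5 dBFS is 20 dB over -23.5 dBFS; at 2:1 that becomes 10 dB over, giving -13.5 dBFS.
Stage 2: 3.5 dB above -17 dBFS, reduced 10:1 to 0.35 dB above → -16.65 dBFS; +4 dB make-up → -12.65 dBFS.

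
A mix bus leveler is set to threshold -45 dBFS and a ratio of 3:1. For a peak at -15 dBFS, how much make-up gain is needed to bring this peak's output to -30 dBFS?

Overshoot 30 dB → 30/3 = 10 dB after compression, so the compressed level is -45 + 10 = -35 dBFS.
Make-up = target − compressed = -30 − (-35) = 5 dB.

5 dB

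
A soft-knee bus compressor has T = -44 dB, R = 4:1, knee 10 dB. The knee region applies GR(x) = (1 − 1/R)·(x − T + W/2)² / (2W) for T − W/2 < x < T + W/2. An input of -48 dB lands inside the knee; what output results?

-48.0375 dB

x − T + W/2 = -48 − (-44) + 5 = 1.
GR = (1 − 1/4) × 1² / 20 = 0.75 × 1 / 20 = 0.0375 dB.
Output = -48 − 0.0375 = -48.0375 dB.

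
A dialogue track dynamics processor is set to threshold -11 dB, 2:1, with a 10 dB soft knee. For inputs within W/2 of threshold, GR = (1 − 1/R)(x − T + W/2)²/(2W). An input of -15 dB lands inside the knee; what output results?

x − T + W/2 = -15 − (-11) + 5 = 1.
GR = (1 − 1/2) × 1² / 20 = 0.5 × 1 / 20 = 0.025 dB.
Output = -15 − 0.025 = -15.025 dB.

-15.025 dB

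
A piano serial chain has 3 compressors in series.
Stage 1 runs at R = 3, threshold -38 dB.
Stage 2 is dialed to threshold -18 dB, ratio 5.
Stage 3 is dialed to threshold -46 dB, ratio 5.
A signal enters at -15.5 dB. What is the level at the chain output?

-42.9 dB

Stage 1: -15.5 dB is 22.5 dB over -38 dB; at 3:1 that becomes 7.5 dB over, giving -30.5 dB.
Stage 2: below threshold (-30.5 ≤ -18); passes unchanged; output -30.5 dB.
Stage 3: 15.5 dB above -46 dB, reduced 5:1 to 3.1 dB above → -42.9 dB.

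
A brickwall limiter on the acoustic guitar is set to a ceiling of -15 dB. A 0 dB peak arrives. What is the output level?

-15 dB

At ∞:1, everything above -15 dB is held at the ceiling.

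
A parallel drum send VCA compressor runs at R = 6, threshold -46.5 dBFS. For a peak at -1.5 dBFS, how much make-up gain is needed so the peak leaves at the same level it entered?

37.5 dB

The peak compresses to -46.5 + 45/6 = -39 dBFS.
To reach -1.5 dBFS requires -1.5 − (-39) = 37.5 dB of make-up.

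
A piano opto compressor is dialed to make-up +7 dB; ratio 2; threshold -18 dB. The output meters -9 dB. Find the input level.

-14 dB

Before make-up, the level was -9 − 7 = -16 dB.
Post-compression overshoot = -16 − (-18) = 2 dB.
Input overshoot = R × output overshoot = 4 dB → input = -18 + 4 = -14 dB.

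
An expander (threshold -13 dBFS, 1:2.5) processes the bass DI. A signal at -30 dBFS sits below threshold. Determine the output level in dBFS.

-55.5 dBFS

Undershoot = (-13) − (-30) = 17 dB.
At 1:2.5, that expands to 42.5 dB under threshold.
Output = -13 − 42.5 = -55.5 dBFS.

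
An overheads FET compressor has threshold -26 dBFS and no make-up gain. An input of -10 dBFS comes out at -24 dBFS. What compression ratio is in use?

Input overshoot = -10 − (-26) = 16 dB; output overshoot = -24 − (-26) = 2 dB.
Ratio = 16 / 2 = 8.

8:1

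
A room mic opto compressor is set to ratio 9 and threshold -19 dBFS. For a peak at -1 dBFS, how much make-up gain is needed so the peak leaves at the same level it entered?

16 dB

Without make-up, output = threshold + overshoot/9 = -19 + 2 = -17 dBFS.
Gap to target: 16 dB.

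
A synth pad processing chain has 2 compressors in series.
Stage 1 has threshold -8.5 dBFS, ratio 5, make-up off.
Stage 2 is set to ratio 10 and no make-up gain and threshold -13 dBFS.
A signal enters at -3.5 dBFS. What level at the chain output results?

-12.45 dBFS

Stage 1: 5 dB above -8.5 dBFS, reduced 5:1 to 1 dB above → -7.5 dBFS.
Stage 2: overshoot 5.5 dB → 5.5/10 = 0.55 dB → -12.45 dBFS.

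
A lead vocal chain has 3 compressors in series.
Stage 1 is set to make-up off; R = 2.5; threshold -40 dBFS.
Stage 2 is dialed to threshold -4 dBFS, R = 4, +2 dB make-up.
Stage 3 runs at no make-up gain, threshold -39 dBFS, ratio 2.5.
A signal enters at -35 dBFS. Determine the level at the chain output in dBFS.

Stage 1: overshoot 5 dB → 5/2.5 = 2 dB → -38 dBFS.
Stage 2: -38 dBFS ≤ -4 dBFS, so stage 2 doesn't engage; make-up brings it to -36 dBFS.
Stage 3: overshoot 3 dB → 3/2.5 = 1.2 dB → -37.8 dBFS.

-37.8 dBFS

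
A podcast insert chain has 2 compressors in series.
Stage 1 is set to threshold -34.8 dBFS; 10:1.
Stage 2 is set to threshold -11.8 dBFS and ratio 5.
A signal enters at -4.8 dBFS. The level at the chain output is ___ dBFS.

-31.8 dBFS

Stage 1: overshoot 30 dB → 30/10 = 3 dB → -31.8 dBFS.
Stage 2: -31.8 dBFS is at or below the -11.8 dBFS threshold — no compression; output -31.8 dBFS.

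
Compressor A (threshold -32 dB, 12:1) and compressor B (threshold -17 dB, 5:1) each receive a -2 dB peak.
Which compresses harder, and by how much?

A, by 15.5 dB

A: 30 dB over, compressed to 2.5 dB over, so 27.5 dB of GR.
B: 15 dB over, compressed to 3 dB over, so 12 dB of GR.
A applies 15.5 dB more gain reduction.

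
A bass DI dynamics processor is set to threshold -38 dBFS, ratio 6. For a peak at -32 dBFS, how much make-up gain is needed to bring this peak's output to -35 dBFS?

Without make-up, output = threshold + overshoot/6 = -38 + 1 = -37 dBFS.
Gap to target: 2 dB.

2 dB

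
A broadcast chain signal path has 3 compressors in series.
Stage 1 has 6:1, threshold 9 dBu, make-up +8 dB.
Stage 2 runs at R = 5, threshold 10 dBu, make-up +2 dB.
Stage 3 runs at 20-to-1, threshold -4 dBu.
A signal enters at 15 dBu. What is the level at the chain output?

Stage 1: 6 dB above 9 dBu, reduced 6:1 to 1 dB above → 10 dBu; +8 dB make-up → 18 dBu.
Stage 2: 8 dB above 10 dBu, reduced 5:1 to 1.6 dB above → 11.6 dBu; +2 dB make-up → 13.6 dBu.
Stage 3: 17.6 dB above -4 dBu, reduced 20:1 to 0.88 dB above → -3.12 dBu.

-3.12 dBu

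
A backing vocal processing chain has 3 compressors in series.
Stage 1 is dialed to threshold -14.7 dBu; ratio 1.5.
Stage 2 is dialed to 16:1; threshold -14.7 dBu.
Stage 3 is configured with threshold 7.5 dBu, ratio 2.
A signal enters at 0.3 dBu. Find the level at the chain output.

-14.075 dBu

Stage 1: 15 dB above -14.7 dBu, reduced 1.5:1 to 10 dB above → -4.7 dBu.
Stage 2: -4.7 dBu is 10 dB over -14.7 dBu; at 16:1 that becomes 0.625 dB over, giving -14.075 dBu.
Stage 3: -14.075 dBu is at or below the 7.5 dBu threshold — no compression; output -14.075 dBu.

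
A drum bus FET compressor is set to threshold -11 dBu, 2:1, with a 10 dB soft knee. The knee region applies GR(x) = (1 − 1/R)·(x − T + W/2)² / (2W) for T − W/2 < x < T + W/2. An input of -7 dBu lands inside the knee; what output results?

x − T + W/2 = -7 − (-11) + 5 = 9.
GR = (1 − 1/2) × 9² / 20 = 0.5 × 81 / 20 = 2.025 dB.
Output = -7 − 2.025 = -9.025 dBu.

-9.025 dBu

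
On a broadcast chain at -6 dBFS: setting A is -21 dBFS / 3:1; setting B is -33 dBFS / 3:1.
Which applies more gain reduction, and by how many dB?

A: overshoot 15 dB → output overshoot 5 dB → GR 10 dB.
B: overshoot 27 dB → output overshoot 9 dB → GR 18 dB.
B reduces 8 dB more.

B, by 8 dB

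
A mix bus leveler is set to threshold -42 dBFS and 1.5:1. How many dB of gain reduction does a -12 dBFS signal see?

Overshoot = -12 − (-42) = 30 dB.
At 1.5:1, output sits 30/1.5 = 20 dB above threshold.
GR = overshoot in − overshoot out = 30 − 20 = 10 dB.

10 dB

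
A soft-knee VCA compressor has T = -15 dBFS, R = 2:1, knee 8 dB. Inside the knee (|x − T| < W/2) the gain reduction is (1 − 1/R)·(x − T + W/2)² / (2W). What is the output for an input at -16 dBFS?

x − T + W/2 = -16 − (-15) + 4 = 3.
GR = (1 − 1/2) × 3² / 16 = 0.5 × 9 / 16 = 0.28125 dB.
Output = -16 − 0.28125 = -16.28125 dBFS.

-16.28125 dBFS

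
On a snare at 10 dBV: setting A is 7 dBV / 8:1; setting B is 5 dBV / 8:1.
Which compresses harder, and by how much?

B, by 1.75 dB

A: overshoot 3 dB → output overshoot 0.375 dB → GR 2.625 dB.
B: overshoot 5 dB → output overshoot 0.625 dB → GR 4.375 dB.
Difference: 1.75 dB in favour of B.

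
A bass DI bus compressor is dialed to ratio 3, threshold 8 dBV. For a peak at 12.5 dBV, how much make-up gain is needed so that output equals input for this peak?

Overshoot 4.5 dB → 4.5/3 = 1.5 dB after compression, so the compressed level is 8 + 1.5 = 9.5 dBV.
Make-up = target − compressed = 12.5 − 9.5 = 3 dB.

3 dB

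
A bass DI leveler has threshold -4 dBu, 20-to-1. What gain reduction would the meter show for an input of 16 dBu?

16 dBu exceeds the threshold by 20 dB.
After 20:1 compression the overshoot becomes 20/20 = 1 dB.
So the signal is attenuated by 20 − 1 = 19 dB.

19 dB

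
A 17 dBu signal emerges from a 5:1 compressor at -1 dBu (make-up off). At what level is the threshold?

-5.5 dBu

Input is 22.5 dB above T (since output overshoot × R = input overshoot: (-1 − T)·5 = 17 − T gives T = -5.5 dBu).
Check: -5.5 + (17 − (-5.5))/5 = -5.5 + 4.5 = -1 dBu. ✓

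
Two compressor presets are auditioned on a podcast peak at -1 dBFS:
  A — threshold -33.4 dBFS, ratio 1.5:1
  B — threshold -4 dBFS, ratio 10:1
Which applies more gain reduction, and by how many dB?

A: GR = 32.4 − 32.4/1.5 = 10.8 dB.
B: GR = 3 − 3/10 = 2.7 dB.
A applies 8.1 dB more gain reduction.

A, by 8.1 dB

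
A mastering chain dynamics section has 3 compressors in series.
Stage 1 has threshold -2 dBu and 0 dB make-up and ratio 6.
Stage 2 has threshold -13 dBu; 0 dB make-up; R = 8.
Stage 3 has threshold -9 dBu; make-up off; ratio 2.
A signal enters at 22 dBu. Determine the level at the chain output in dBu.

-11.125 dBu

Stage 1: 22 dBu is 24 dB over -2 dBu; at 6:1 that becomes 4 dB over, giving 2 dBu.
Stage 2: 2 dBu is 15 dB over -13 dBu; at 8:1 that becomes 1.875 dB over, giving -11.125 dBu.
Stage 3: below threshold (-11.125 ≤ -9); passes unchanged; output -11.125 dBu.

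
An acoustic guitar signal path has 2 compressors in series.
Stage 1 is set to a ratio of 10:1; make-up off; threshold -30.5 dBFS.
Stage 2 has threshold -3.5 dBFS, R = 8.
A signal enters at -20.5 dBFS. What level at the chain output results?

Stage 1: 10 dB above -30.5 dBFS, reduced 10:1 to 1 dB above → -29.5 dBFS.
Stage 2: -29.5 dBFS is at or below the -3.5 dBFS threshold — no compression; output -29.5 dBFS.

-29.5 dBFS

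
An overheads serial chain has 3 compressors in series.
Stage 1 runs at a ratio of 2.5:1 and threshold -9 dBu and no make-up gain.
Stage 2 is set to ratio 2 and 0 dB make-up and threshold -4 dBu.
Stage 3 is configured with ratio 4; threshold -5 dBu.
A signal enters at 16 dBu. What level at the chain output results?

Stage 1: 25 dB above -9 dBu, reduced 2.5:1 to 10 dB above → 1 dBu.
Stage 2: 1 dBu is 5 dB over -4 dBu; at 2:1 that becomes 2.5 dB over, giving -1.5 dBu.
Stage 3: -1.5 dBu is 3.5 dB over -5 dBu; at 4:1 that becomes 0.875 dB over, giving -4.125 dBu.

-4.125 dBu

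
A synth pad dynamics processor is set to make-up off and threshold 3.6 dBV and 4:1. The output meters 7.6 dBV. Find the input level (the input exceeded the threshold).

19.6 dBV

The compressed level sits 7.6 − 3.6 = 4 dB over threshold.
Before 4:1 compression the overshoot was 4 × 4 = 16 dB, so input = 3.6 + 16 = 19.6 dBV.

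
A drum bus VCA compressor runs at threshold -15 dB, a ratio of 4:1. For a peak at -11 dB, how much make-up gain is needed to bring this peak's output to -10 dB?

Without make-up, output = threshold + overshoot/4 = -15 + 1 = -14 dB.
Gap to target: 4 dB.

4 dB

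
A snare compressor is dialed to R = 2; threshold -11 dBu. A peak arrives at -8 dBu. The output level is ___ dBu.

Overshoot: -8 − (-11) = 3 dB.
The 3 dB excess becomes 1.5 dB after 2:1 reduction.
So the level is -11 + 1.5 = -9.5 dBu.

-9.5 dBu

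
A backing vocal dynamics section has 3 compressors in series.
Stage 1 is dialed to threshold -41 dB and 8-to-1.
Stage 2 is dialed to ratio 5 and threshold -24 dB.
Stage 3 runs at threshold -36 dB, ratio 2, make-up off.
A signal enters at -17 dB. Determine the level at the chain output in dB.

Stage 1: 24 dB above -41 dB, reduced 8:1 to 3 dB above → -38 dB.
Stage 2: below threshold (-38 ≤ -24); passes unchanged; output -38 dB.
Stage 3: below threshold (-38 ≤ -36); passes unchanged; output -38 dB.

-38 dB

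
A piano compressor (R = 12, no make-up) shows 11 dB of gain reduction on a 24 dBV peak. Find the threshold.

12 dBV

Gain reduction = 24 − 13 = 11 dB; output overshoot = GR / (R − 1) = 11 / 11 = 1 dB.
Threshold = output − output overshoot = 13 − 1 = 12 dBV.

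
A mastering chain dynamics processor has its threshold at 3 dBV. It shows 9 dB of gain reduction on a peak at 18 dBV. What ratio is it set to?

2.5:1

Input overshoot = 18 − 3 = 15 dB.
Output overshoot = 15 − 9 = 6 dB.
Ratio = input overshoot / output overshoot = 15 / 6 = 2.5.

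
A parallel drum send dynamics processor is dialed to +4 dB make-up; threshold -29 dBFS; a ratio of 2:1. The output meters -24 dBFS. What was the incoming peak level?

Stripping the +4 dB make-up gives -28 dBFS at the gain stage.
That's 1 dB above the -29 dBFS threshold.
Input overshoot = R × output overshoot = 2 dB → input = -29 + 2 = -27 dBFS.

-27 dBFS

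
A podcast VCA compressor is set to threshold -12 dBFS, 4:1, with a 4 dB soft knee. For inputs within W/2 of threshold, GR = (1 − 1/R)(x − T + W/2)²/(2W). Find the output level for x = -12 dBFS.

x − T + W/2 = -12 − (-12) + 2 = 2.
GR = (1 − 1/4) × 2² / 8 = 0.75 × 4 / 8 = 0.375 dB.
Output = -12 − 0.375 = -12.375 dBFS.

-12.375 dBFS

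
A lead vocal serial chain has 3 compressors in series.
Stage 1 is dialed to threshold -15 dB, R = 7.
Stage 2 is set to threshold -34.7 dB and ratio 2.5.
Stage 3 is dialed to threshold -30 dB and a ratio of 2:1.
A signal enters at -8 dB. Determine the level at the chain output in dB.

Stage 1: 7 dB above -15 dB, reduced 7:1 to 1 dB above → -14 dB.
Stage 2: 20.7 dB above -34.7 dB, reduced 2.5:1 to 8.28 dB above → -26.42 dB.
Stage 3: overshoot 3.58 dB → 3.58/2 = 1.79 dB → -28.21 dB.

-28.21 dB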